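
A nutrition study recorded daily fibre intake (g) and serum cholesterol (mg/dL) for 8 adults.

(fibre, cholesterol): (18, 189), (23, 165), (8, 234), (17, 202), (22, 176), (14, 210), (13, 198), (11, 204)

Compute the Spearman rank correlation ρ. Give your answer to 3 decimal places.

-0.881

Rank fibre: 6, 8, 1, 5, 7, 4, 3, 2
Rank cholesterol: 3, 1, 8, 5, 2, 7, 4, 6
d = rank(fibre) − rank(cholesterol): 3, 7, -7, 0, 5, -3, -1, -4; Σd² = 158
ρ = 1 − 6Σd² / [n(n²−1)] = 1 − 6×158 / (8×63) = 1 − 948/504 ≈ -0.881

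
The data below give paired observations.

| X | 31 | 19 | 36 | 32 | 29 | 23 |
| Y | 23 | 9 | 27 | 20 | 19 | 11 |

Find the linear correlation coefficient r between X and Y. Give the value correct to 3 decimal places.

n = 6, ΣX = 170, ΣY = 109, ΣX² = 5012, ΣY² = 2221, ΣXY = 3300
nΣXY − ΣXΣY = 19800 − 18530 = 1270
nΣX² − (ΣX)² = 30072 − 28900 = 1172; nΣY² − (ΣY)² = 13326 − 11881 = 1445
r = 1270 / √(1172 × 1445) = 1270 / 1301.3608 ≈ 0.976

0.976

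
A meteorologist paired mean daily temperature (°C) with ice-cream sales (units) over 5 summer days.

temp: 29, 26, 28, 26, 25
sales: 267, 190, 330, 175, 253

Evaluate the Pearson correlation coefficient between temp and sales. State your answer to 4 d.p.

n = 5, Σx = 134, Σy = 1215, Σx² = 3602, Σy² = 310923, Σxy = 32798
nΣxy − ΣxΣy = 163990 − 162810 = 1180
nΣx² − (Σx)² = 18010 − 17956 = 54; nΣy² − (Σy)² = 1554615 − 1476225 = 78390
r = 1180 / √(54 × 78390) = 1180 / 2057.4402 ≈ 0.5735

0.5735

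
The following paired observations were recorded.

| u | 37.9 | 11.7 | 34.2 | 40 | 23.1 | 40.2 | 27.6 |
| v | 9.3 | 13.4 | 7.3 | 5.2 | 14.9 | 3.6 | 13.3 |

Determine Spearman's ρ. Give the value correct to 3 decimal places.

Rank u: 5, 1, 4, 6, 2, 7, 3
Rank v: 4, 6, 3, 2, 7, 1, 5
d = rank(u) − rank(v): 1, -5, 1, 4, -5, 6, -2; Σd² = 108
ρ = 1 − 6Σd² / [n(n²−1)] = 1 − 6×108 / (7×48) = 1 − 648/336 ≈ -0.929

-0.929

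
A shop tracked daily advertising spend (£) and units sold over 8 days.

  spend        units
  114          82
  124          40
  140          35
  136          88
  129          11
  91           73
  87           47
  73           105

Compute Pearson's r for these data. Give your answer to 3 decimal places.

n = 8, Σx = 894, Σy = 481, Σx² = 104288, Σy² = 35977, Σxy = 50992
nΣxy − ΣxΣy = 407936 − 430014 = -22078
nΣx² − (Σx)² = 834304 − 799236 = 35068; nΣy² − (Σy)² = 287816 − 231361 = 56455
r = -22078 / √(35068 × 56455) = -22078 / 44494.5383 ≈ -0.496

-0.496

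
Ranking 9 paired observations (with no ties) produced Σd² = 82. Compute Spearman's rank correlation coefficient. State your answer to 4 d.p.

ρ = 1 − 6Σd² / [n(n²−1)] = 1 − 6×82 / (9×80)
  = 1 − 492/720 = 1 − 0.68333 ≈ 0.3167

0.3167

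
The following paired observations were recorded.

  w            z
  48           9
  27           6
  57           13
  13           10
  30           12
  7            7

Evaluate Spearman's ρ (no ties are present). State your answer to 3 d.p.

Rank w: 5, 3, 6, 2, 4, 1
Rank z: 3, 1, 6, 4, 5, 2
d = rank(w) − rank(z): 2, 2, 0, -2, -1, -1; Σd² = 14
ρ = 1 − 6Σd² / [n(n²−1)] = 1 − 6×14 / (6×35) = 1 − 84/210 ≈ 0.600

0.600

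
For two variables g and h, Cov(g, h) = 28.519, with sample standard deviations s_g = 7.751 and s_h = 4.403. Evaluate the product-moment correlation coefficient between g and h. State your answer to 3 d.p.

r = Cov(g,h) / (s_g · s_h) = 28.519 / (7.751 × 4.403)
  = 28.519 / 34.1277 ≈ 0.836

0.836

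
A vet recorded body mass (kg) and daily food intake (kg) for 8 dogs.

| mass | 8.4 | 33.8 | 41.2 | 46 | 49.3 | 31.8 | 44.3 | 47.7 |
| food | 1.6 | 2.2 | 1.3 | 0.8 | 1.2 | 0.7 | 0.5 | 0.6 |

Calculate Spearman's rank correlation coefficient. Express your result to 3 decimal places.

Rank mass: 1, 3, 4, 6, 8, 2, 5, 7
Rank food: 7, 8, 6, 4, 5, 3, 1, 2
d = rank(mass) − rank(food): -6, -5, -2, 2, 3, -1, 4, 5; Σd² = 120
ρ = 1 − 6Σd² / [n(n²−1)] = 1 − 6×120 / (8×63) = 1 − 720/504 ≈ -0.429

-0.429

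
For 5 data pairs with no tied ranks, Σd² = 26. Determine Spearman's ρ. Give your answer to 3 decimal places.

ρ = 1 − 6Σd² / [n(n²−1)] = 1 − 6×26 / (5×24)
  = 1 − 156/120 = 1 − 1.3000 ≈ -0.300

-0.300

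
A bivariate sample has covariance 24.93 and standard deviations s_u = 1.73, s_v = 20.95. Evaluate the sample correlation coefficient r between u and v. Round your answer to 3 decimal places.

0.688

r = Cov(u,v) / (s_u · s_v) = 24.93 / (1.73 × 20.95)
  = 24.93 / 36.2435 ≈ 0.688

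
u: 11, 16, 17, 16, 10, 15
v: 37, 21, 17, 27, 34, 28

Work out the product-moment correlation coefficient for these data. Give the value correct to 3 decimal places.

-0.899

n = 6, Σu = 85, Σv = 164, Σu² = 1247, Σv² = 4768, Σuv = 2224
nΣuv − ΣuΣv = 13344 − 13940 = -596
nΣu² − (Σu)² = 7482 − 7225 = 257; nΣv² − (Σv)² = 28608 − 26896 = 1712
r = -596 / √(257 × 1712) = -596 / 663.3129 ≈ -0.899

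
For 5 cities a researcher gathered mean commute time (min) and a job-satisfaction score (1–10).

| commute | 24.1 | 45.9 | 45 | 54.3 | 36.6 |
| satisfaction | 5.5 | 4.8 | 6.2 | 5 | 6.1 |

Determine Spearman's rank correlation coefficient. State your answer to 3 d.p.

Rank commute: 1, 4, 3, 5, 2
Rank satisfaction: 3, 1, 5, 2, 4
d = rank(commute) − rank(satisfaction): -2, 3, -2, 3, -2; Σd² = 30
ρ = 1 − 6Σd² / [n(n²−1)] = 1 − 6×30 / (5×24) = 1 − 180/120 ≈ -0.500

-0.500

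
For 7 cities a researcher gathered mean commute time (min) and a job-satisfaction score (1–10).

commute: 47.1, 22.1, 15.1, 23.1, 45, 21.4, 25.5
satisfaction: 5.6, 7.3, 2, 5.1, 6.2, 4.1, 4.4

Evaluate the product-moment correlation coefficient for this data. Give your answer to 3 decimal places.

n = 7, Σx = 199.3, Σy = 34.7, Σx² = 6601.65, Σy² = 189.27, Σxy = 1052.04
nΣxy − ΣxΣy = 7364.28 − 6915.71 = 448.57
nΣx² − (Σx)² = 46211.55 − 39720.49 = 6491.06; nΣy² − (Σy)² = 1324.89 − 1204.09 = 120.8
r = 448.57 / √(6491.06 × 120.8) = 448.57 / 885.5055 ≈ 0.507

0.507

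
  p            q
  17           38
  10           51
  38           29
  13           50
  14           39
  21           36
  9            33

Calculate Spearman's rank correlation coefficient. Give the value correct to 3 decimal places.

Rank p: 5, 2, 7, 3, 4, 6, 1
Rank q: 4, 7, 1, 6, 5, 3, 2
d = rank(p) − rank(q): 1, -5, 6, -3, -1, 3, -1; Σd² = 82
ρ = 1 − 6Σd² / [n(n²−1)] = 1 − 6×82 / (7×48) = 1 − 492/336 ≈ -0.464

-0.464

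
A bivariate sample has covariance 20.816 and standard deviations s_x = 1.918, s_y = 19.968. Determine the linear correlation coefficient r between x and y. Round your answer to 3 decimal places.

0.544

r = Cov(x,y) / (s_x · s_y) = 20.816 / (1.918 × 19.968)
  = 20.816 / 38.2986 ≈ 0.544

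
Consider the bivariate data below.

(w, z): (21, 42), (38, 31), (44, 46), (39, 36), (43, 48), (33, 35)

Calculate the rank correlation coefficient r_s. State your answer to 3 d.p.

0.543

Rank w: 1, 3, 6, 4, 5, 2
Rank z: 4, 1, 5, 3, 6, 2
d = rank(w) − rank(z): -3, 2, 1, 1, -1, 0; Σd² = 16
ρ = 1 − 6Σd² / [n(n²−1)] = 1 − 6×16 / (6×35) = 1 − 96/210 ≈ 0.543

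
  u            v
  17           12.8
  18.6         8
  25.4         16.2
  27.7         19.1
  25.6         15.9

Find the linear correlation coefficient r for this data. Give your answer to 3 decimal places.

n = 5, Σu = 114.3, Σv = 72, Σu² = 2702.77, Σv² = 1107.9, Σuv = 1713.99
nΣuv − ΣuΣv = 8569.95 − 8229.6 = 340.35
nΣu² − (Σu)² = 13513.85 − 13064.49 = 449.36; nΣv² − (Σv)² = 5539.5 − 5184 = 355.5
r = 340.35 / √(449.36 × 355.5) = 340.35 / 399.6842 ≈ 0.852

0.852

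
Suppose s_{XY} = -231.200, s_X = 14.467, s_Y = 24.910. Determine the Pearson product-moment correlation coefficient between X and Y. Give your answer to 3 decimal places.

-0.642

r = Cov(X,Y) / (s_X · s_Y) = -231.200 / (14.467 × 24.910)
  = -231.200 / 360.3730 ≈ -0.642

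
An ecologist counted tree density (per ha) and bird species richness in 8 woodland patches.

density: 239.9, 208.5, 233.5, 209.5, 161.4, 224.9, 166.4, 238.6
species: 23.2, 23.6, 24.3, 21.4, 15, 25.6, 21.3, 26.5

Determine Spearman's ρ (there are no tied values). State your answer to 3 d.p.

Rank density: 8, 3, 6, 4, 1, 5, 2, 7
Rank species: 4, 5, 6, 3, 1, 7, 2, 8
d = rank(density) − rank(species): 4, -2, 0, 1, 0, -2, 0, -1; Σd² = 26
ρ = 1 − 6Σd² / [n(n²−1)] = 1 − 6×26 / (8×63) = 1 − 156/504 ≈ 0.690

0.690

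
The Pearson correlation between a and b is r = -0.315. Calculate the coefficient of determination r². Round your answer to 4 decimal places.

r² = (-0.315)² = 0.0992

0.0992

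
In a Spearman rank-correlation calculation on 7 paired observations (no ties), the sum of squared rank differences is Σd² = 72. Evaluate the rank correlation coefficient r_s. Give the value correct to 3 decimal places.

-0.286

ρ = 1 − 6Σd² / [n(n²−1)] = 1 − 6×72 / (7×48)
  = 1 − 432/336 = 1 − 1.2857 ≈ -0.286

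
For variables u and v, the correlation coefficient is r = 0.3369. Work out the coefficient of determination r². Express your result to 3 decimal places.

r² = (0.3369)² = 0.114

0.114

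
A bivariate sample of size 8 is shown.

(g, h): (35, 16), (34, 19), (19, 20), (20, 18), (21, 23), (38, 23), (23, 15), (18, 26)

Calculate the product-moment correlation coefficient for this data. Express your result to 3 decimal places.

-0.203

n = 8, Σg = 208, Σh = 160, Σg² = 5880, Σh² = 3300, Σgh = 4116
nΣgh − ΣgΣh = 32928 − 33280 = -352
nΣg² − (Σg)² = 47040 − 43264 = 3776; nΣh² − (Σh)² = 26400 − 25600 = 800
r = -352 / √(3776 × 800) = -352 / 1738.0449 ≈ -0.203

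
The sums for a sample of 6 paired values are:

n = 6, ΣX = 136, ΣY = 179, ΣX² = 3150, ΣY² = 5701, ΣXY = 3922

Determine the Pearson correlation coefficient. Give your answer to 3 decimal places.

r = (nΣXY − ΣXΣY) / √[(nΣX² − (ΣX)²)(nΣY² − (ΣY)²)]
Numerator: 6×3922 − 136×179 = -812
Denominator: √[(18900 − 18496)(34206 − 32041)] = √[404 × 2165] = 935.2326
r = -812 / 935.2326 ≈ -0.868

-0.868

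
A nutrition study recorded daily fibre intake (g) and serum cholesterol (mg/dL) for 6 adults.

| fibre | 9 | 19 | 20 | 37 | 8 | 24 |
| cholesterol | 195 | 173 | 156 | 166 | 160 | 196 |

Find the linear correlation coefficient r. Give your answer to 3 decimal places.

n = 6, Σx = 117, Σy = 1046, Σx² = 2851, Σy² = 183862, Σxy = 20288
nΣxy − ΣxΣy = 121728 − 122382 = -654
nΣx² − (Σx)² = 17106 − 13689 = 3417; nΣy² − (Σy)² = 1103172 − 1094116 = 9056
r = -654 / √(3417 × 9056) = -654 / 5562.7648 ≈ -0.118

-0.118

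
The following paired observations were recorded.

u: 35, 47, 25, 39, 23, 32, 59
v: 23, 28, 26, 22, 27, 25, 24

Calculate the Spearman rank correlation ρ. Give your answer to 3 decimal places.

Rank u: 4, 6, 2, 5, 1, 3, 7
Rank v: 2, 7, 5, 1, 6, 4, 3
d = rank(u) − rank(v): 2, -1, -3, 4, -5, -1, 4; Σd² = 72
ρ = 1 − 6Σd² / [n(n²−1)] = 1 − 6×72 / (7×48) = 1 − 432/336 ≈ -0.286

-0.286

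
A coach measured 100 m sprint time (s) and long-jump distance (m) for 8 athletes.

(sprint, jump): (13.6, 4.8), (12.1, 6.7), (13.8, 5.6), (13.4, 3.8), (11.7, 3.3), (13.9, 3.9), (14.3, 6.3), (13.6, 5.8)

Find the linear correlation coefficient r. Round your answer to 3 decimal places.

0.209

n = 8, Σx = 106.4, Σy = 40.2, Σx² = 1420.92, Σy² = 213.16, Σxy = 536.34
nΣxy − ΣxΣy = 4290.72 − 4277.28 = 13.44
nΣx² − (Σx)² = 11367.36 − 11320.96 = 46.4; nΣy² − (Σy)² = 1705.28 − 1616.04 = 89.24
r = 13.44 / √(46.4 × 89.24) = 13.44 / 64.3486 ≈ 0.209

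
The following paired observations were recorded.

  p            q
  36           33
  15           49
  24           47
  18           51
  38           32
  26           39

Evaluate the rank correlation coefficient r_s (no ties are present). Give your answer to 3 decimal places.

-0.943

Rank p: 5, 1, 3, 2, 6, 4
Rank q: 2, 5, 4, 6, 1, 3
d = rank(p) − rank(q): 3, -4, -1, -4, 5, 1; Σd² = 68
ρ = 1 − 6Σd² / [n(n²−1)] = 1 − 6×68 / (6×35) = 1 − 408/210 ≈ -0.943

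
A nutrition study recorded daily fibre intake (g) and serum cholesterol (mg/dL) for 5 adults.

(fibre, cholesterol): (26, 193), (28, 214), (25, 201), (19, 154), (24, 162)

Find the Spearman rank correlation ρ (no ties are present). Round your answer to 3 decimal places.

Rank fibre: 4, 5, 3, 1, 2
Rank cholesterol: 3, 5, 4, 1, 2
d = rank(fibre) − rank(cholesterol): 1, 0, -1, 0, 0; Σd² = 2
ρ = 1 − 6Σd² / [n(n²−1)] = 1 − 6×2 / (5×24) = 1 − 12/120 ≈ 0.900

0.900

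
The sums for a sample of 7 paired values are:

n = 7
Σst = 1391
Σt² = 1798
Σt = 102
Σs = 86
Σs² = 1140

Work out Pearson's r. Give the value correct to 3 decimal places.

r = (nΣst − ΣsΣt) / √[(nΣs² − (Σs)²)(nΣt² − (Σt)²)]
Numerator: 7×1391 − 86×102 = 965
Denominator: √[(7980 − 7396)(12586 − 10404)] = √[584 × 2182] = 1128.8437
r = 965 / 1128.8437 ≈ 0.855

0.855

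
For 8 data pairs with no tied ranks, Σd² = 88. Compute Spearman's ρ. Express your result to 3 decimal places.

-0.048

ρ = 1 − 6Σd² / [n(n²−1)] = 1 − 6×88 / (8×63)
  = 1 − 528/504 = 1 − 1.0476 ≈ -0.048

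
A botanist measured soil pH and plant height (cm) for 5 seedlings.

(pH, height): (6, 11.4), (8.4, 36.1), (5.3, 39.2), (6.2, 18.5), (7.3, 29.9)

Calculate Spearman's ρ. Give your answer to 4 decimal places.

0.0000

Rank pH: 2, 5, 1, 3, 4
Rank height: 1, 4, 5, 2, 3
d = rank(pH) − rank(height): 1, 1, -4, 1, 1; Σd² = 20
ρ = 1 − 6Σd² / [n(n²−1)] = 1 − 6×20 / (5×24) = 1 − 120/120 ≈ 0.0000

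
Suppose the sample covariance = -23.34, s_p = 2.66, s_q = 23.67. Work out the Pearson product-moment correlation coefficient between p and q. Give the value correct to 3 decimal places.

r = Cov(p,q) / (s_p · s_q) = -23.34 / (2.66 × 23.67)
  = -23.34 / 62.9622 ≈ -0.371

-0.371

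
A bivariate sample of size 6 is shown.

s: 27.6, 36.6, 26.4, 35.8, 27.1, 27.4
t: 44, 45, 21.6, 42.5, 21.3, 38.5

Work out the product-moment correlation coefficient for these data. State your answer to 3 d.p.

0.637

n = 6, Σs = 180.9, Σt = 212.9, Σs² = 5565.09, Σt² = 8169.75, Σst = 6585.27
nΣst − ΣsΣt = 39511.62 − 38513.61 = 998.01
nΣs² − (Σs)² = 33390.54 − 32724.81 = 665.73; nΣt² − (Σt)² = 49018.5 − 45326.41 = 3692.09
r = 998.01 / √(665.73 × 3692.09) = 998.01 / 1567.7803 ≈ 0.637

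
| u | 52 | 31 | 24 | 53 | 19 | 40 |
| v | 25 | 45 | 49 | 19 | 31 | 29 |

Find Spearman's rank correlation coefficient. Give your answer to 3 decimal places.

Rank u: 5, 3, 2, 6, 1, 4
Rank v: 2, 5, 6, 1, 4, 3
d = rank(u) − rank(v): 3, -2, -4, 5, -3, 1; Σd² = 64
ρ = 1 − 6Σd² / [n(n²−1)] = 1 − 6×64 / (6×35) = 1 − 384/210 ≈ -0.829

-0.829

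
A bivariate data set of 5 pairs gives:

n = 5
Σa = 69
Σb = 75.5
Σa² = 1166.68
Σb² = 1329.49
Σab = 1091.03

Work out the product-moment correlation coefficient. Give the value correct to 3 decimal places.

r = (nΣab − ΣaΣb) / √[(nΣa² − (Σa)²)(nΣb² − (Σb)²)]
Numerator: 5×1091.03 − 69×75.5 = 245.65
Denominator: √[(5833.4 − 4761)(6647.45 − 5700.25)] = √[1072.4 × 947.2] = 1007.8578
r = 245.65 / 1007.8578 ≈ 0.244

0.244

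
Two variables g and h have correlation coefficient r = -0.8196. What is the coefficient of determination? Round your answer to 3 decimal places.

0.672

r² = (-0.8196)² = 0.672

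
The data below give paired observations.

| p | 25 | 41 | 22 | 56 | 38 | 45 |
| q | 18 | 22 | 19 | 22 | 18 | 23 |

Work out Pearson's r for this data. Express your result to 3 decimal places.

0.737

n = 6, Σp = 227, Σq = 122, Σp² = 9395, Σq² = 2506, Σpq = 4721
nΣpq − ΣpΣq = 28326 − 27694 = 632
nΣp² − (Σp)² = 56370 − 51529 = 4841; nΣq² − (Σq)² = 15036 − 14884 = 152
r = 632 / √(4841 × 152) = 632 / 857.8065 ≈ 0.737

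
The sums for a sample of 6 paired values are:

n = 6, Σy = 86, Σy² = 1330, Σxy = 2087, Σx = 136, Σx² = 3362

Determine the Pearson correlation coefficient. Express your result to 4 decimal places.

0.8349

r = (nΣxy − ΣxΣy) / √[(nΣx² − (Σx)²)(nΣy² − (Σy)²)]
Numerator: 6×2087 − 136×86 = 826
Denominator: √[(20172 − 18496)(7980 − 7396)] = √[1676 × 584] = 989.3351
r = 826 / 989.3351 ≈ 0.8349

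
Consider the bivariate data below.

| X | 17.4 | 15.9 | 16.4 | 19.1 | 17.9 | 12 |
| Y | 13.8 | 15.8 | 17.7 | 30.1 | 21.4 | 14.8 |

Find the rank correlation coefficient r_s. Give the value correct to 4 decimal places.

Rank X: 4, 2, 3, 6, 5, 1
Rank Y: 1, 3, 4, 6, 5, 2
d = rank(X) − rank(Y): 3, -1, -1, 0, 0, -1; Σd² = 12
ρ = 1 − 6Σd² / [n(n²−1)] = 1 − 6×12 / (6×35) = 1 − 72/210 ≈ 0.6571

0.6571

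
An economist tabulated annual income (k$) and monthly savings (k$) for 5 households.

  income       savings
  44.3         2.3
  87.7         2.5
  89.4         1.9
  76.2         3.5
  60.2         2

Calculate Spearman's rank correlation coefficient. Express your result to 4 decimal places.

-0.2000

Rank income: 1, 4, 5, 3, 2
Rank savings: 3, 4, 1, 5, 2
d = rank(income) − rank(savings): -2, 0, 4, -2, 0; Σd² = 24
ρ = 1 − 6Σd² / [n(n²−1)] = 1 − 6×24 / (5×24) = 1 − 144/120 ≈ -0.2000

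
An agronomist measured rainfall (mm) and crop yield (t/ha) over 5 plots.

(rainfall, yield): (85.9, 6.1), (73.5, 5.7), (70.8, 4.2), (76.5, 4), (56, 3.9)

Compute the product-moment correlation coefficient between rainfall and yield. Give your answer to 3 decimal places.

0.688

n = 5, Σx = 362.7, Σy = 23.9, Σx² = 26781.95, Σy² = 118.55, Σxy = 1764.7
nΣxy − ΣxΣy = 8823.5 − 8668.53 = 154.97
nΣx² − (Σx)² = 133909.75 − 131551.29 = 2358.46; nΣy² − (Σy)² = 592.75 − 571.21 = 21.54
r = 154.97 / √(2358.46 × 21.54) = 154.97 / 225.3913 ≈ 0.688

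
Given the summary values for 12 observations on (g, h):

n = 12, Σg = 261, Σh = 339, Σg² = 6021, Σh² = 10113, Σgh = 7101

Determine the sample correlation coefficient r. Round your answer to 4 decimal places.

r = (nΣgh − ΣgΣh) / √[(nΣg² − (Σg)²)(nΣh² − (Σh)²)]
Numerator: 12×7101 − 261×339 = -3267
Denominator: √[(72252 − 68121)(121356 − 114921)] = √[4131 × 6435] = 5155.8690
r = -3267 / 5155.8690 ≈ -0.6336

-0.6336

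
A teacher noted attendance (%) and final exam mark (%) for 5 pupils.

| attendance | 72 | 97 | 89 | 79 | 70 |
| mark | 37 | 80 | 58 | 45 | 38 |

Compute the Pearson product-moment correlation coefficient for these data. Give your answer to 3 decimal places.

0.972

n = 5, Σx = 407, Σy = 258, Σx² = 33655, Σy² = 14602, Σxy = 21801
nΣxy − ΣxΣy = 109005 − 105006 = 3999
nΣx² − (Σx)² = 168275 − 165649 = 2626; nΣy² − (Σy)² = 73010 − 66564 = 6446
r = 3999 / √(2626 × 6446) = 3999 / 4114.2674 ≈ 0.972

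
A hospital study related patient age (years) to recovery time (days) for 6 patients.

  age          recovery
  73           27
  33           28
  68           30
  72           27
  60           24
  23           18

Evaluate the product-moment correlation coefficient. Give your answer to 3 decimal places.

n = 6, Σx = 329, Σy = 154, Σx² = 20355, Σy² = 4042, Σxy = 8733
nΣxy − ΣxΣy = 52398 − 50666 = 1732
nΣx² − (Σx)² = 122130 − 108241 = 13889; nΣy² − (Σy)² = 24252 − 23716 = 536
r = 1732 / √(13889 × 536) = 1732 / 2728.4618 ≈ 0.635

0.635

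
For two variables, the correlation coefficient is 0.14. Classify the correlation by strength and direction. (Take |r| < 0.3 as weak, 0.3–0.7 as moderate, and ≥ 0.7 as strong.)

r = 0.14 > 0 so the relationship is positive.
|r| = 0.14, which falls in the weak range.

weak positive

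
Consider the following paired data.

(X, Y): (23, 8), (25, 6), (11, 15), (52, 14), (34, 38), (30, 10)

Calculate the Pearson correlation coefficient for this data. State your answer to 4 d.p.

0.2065

n = 6, ΣX = 175, ΣY = 91, ΣX² = 6035, ΣY² = 2065, ΣXY = 2819
nΣXY − ΣXΣY = 16914 − 15925 = 989
nΣX² − (ΣX)² = 36210 − 30625 = 5585; nΣY² − (ΣY)² = 12390 − 8281 = 4109
r = 989 / √(5585 × 4109) = 989 / 4790.4869 ≈ 0.2065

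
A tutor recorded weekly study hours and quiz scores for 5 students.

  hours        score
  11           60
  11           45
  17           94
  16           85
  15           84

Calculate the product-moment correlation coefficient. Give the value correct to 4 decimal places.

0.9597

n = 5, Σx = 70, Σy = 368, Σx² = 1012, Σy² = 28742, Σxy = 5373
nΣxy − ΣxΣy = 26865 − 25760 = 1105
nΣx² − (Σx)² = 5060 − 4900 = 160; nΣy² − (Σy)² = 143710 − 135424 = 8286
r = 1105 / √(160 × 8286) = 1105 / 1151.4165 ≈ 0.9597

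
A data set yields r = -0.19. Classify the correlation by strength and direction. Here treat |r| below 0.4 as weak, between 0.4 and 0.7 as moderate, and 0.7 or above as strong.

weak negative

r = -0.19 < 0 so the relationship is negative.
|r| = 0.19, which falls in the weak range.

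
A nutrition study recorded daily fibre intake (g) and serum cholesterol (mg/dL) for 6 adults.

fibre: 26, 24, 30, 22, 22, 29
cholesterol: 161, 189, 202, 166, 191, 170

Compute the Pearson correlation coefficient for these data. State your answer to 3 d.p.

0.182

n = 6, Σx = 153, Σy = 1079, Σx² = 3961, Σy² = 195383, Σxy = 27566
nΣxy − ΣxΣy = 165396 − 165087 = 309
nΣx² − (Σx)² = 23766 − 23409 = 357; nΣy² − (Σy)² = 1172298 − 1164241 = 8057
r = 309 / √(357 × 8057) = 309 / 1695.9802 ≈ 0.182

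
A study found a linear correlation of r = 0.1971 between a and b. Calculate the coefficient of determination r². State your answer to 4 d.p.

r² = (0.1971)² = 0.0388

0.0388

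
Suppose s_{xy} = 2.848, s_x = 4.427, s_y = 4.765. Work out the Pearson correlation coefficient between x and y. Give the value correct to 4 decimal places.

0.1350

r = Cov(x,y) / (s_x · s_y) = 2.848 / (4.427 × 4.765)
  = 2.848 / 21.0947 ≈ 0.1350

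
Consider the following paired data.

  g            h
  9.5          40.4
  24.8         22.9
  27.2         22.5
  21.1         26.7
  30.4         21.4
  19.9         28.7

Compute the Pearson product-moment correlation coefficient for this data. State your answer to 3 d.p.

-0.977

n = 6, Σg = 132.9, Σh = 162.6, Σg² = 3210.51, Σh² = 4657.36, Σgh = 3348.78
nΣgh − ΣgΣh = 20092.68 − 21609.54 = -1516.86
nΣg² − (Σg)² = 19263.06 − 17662.41 = 1600.65; nΣh² − (Σh)² = 27944.16 − 26438.76 = 1505.4
r = -1516.86 / √(1600.65 × 1505.4) = -1516.86 / 1552.2946 ≈ -0.977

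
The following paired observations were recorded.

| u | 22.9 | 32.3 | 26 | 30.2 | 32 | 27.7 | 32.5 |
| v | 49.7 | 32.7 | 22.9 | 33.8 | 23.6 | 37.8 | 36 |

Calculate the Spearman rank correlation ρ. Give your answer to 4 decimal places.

Rank u: 1, 6, 2, 4, 5, 3, 7
Rank v: 7, 3, 1, 4, 2, 6, 5
d = rank(u) − rank(v): -6, 3, 1, 0, 3, -3, 2; Σd² = 68
ρ = 1 − 6Σd² / [n(n²−1)] = 1 − 6×68 / (7×48) = 1 − 408/336 ≈ -0.2143

-0.2143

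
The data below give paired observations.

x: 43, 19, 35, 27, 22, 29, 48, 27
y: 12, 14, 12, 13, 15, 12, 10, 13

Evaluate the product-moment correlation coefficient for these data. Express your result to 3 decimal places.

-0.888

n = 8, Σx = 250, Σy = 101, Σx² = 8522, Σy² = 1291, Σxy = 3062
nΣxy − ΣxΣy = 24496 − 25250 = -754
nΣx² − (Σx)² = 68176 − 62500 = 5676; nΣy² − (Σy)² = 10328 − 10201 = 127
r = -754 / √(5676 × 127) = -754 / 849.0300 ≈ -0.888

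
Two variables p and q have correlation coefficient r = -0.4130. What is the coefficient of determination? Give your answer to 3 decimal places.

0.171

r² = (-0.4130)² = 0.171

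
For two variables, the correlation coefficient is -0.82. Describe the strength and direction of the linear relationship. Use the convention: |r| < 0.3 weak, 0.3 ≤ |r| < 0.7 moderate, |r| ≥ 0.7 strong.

strong negative

r = -0.82 < 0 so the relationship is negative.
|r| = 0.82, which falls in the strong range.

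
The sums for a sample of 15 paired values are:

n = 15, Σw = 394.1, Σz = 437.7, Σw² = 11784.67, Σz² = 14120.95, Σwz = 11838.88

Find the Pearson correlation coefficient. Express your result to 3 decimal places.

r = (nΣwz − ΣwΣz) / √[(nΣw² − (Σw)²)(nΣz² − (Σz)²)]
Numerator: 15×11838.88 − 394.1×437.7 = 5085.63
Denominator: √[(176770.05 − 155314.81)(211814.25 − 191581.29)] = √[21455.24 × 20232.96] = 20835.1389
r = 5085.63 / 20835.1389 ≈ 0.244

0.244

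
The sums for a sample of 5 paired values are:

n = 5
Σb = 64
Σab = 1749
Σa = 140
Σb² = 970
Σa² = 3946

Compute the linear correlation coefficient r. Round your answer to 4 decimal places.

-0.6867

r = (nΣab − ΣaΣb) / √[(nΣa² − (Σa)²)(nΣb² − (Σb)²)]
Numerator: 5×1749 − 140×64 = -215
Denominator: √[(19730 − 19600)(4850 − 4096)] = √[130 × 754] = 313.0815
r = -215 / 313.0815 ≈ -0.6867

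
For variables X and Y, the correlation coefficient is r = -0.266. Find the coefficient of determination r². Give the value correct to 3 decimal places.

0.071

r² = (-0.266)² = 0.071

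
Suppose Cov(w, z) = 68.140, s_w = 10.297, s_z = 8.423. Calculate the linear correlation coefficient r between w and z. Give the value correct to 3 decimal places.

r = Cov(w,z) / (s_w · s_z) = 68.140 / (10.297 × 8.423)
  = 68.140 / 86.7316 ≈ 0.786

0.786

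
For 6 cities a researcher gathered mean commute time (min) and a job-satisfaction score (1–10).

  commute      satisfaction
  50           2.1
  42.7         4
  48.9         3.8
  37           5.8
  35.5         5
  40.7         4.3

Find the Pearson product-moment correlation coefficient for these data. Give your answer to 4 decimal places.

n = 6, Σx = 254.8, Σy = 25, Σx² = 11000.24, Σy² = 111.98, Σxy = 1028.73
nΣxy − ΣxΣy = 6172.38 − 6370 = -197.62
nΣx² − (Σx)² = 66001.44 − 64923.04 = 1078.4; nΣy² − (Σy)² = 671.88 − 625 = 46.88
r = -197.62 / √(1078.4 × 46.88) = -197.62 / 224.8453 ≈ -0.8789

-0.8789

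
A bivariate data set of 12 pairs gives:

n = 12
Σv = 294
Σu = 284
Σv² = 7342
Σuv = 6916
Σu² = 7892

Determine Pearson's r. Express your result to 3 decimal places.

-0.104

r = (nΣuv − ΣuΣv) / √[(nΣu² − (Σu)²)(nΣv² − (Σv)²)]
Numerator: 12×6916 − 284×294 = -504
Denominator: √[(94704 − 80656)(88104 − 86436)] = √[14048 × 1668] = 4840.6677
r = -504 / 4840.6677 ≈ -0.104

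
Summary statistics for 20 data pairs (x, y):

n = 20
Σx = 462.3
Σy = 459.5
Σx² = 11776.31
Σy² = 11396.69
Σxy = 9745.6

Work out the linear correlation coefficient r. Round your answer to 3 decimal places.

-0.915

r = (nΣxy − ΣxΣy) / √[(nΣx² − (Σx)²)(nΣy² − (Σy)²)]
Numerator: 20×9745.6 − 462.3×459.5 = -17514.85
Denominator: √[(235526.2 − 213721.29)(227933.8 − 211140.25)] = √[21804.91 × 16793.55] = 19135.8785
r = -17514.85 / 19135.8785 ≈ -0.915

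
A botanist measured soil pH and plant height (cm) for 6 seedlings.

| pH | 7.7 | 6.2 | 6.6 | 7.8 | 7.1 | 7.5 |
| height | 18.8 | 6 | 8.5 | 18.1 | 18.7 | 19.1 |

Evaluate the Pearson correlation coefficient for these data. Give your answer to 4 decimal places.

0.9147

n = 6, Σx = 42.9, Σy = 89.2, Σx² = 308.79, Σy² = 1503.8, Σxy = 655.26
nΣxy − ΣxΣy = 3931.56 − 3826.68 = 104.88
nΣx² − (Σx)² = 1852.74 − 1840.41 = 12.33; nΣy² − (Σy)² = 9022.8 − 7956.64 = 1066.16
r = 104.88 / √(12.33 × 1066.16) = 104.88 / 114.6549 ≈ 0.9147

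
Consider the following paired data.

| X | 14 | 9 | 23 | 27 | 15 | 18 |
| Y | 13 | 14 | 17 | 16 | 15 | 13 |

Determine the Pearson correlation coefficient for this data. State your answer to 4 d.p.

n = 6, ΣX = 106, ΣY = 88, ΣX² = 2084, ΣY² = 1304, ΣXY = 1590
nΣXY − ΣXΣY = 9540 − 9328 = 212
nΣX² − (ΣX)² = 12504 − 11236 = 1268; nΣY² − (ΣY)² = 7824 − 7744 = 80
r = 212 / √(1268 × 80) = 212 / 318.4965 ≈ 0.6656

0.6656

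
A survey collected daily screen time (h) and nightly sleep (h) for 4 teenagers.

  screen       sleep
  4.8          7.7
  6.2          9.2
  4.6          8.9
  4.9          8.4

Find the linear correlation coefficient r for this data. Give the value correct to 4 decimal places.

0.5765

n = 4, Σx = 20.5, Σy = 34.2, Σx² = 106.65, Σy² = 293.7, Σxy = 176.1
nΣxy − ΣxΣy = 704.4 − 701.1 = 3.3
nΣx² − (Σx)² = 426.6 − 420.25 = 6.35; nΣy² − (Σy)² = 1174.8 − 1169.64 = 5.16
r = 3.3 / √(6.35 × 5.16) = 3.3 / 5.7242 ≈ 0.5765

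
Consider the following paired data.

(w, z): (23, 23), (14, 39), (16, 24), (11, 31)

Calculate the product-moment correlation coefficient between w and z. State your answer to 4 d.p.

-0.6351

n = 4, Σw = 64, Σz = 117, Σw² = 1102, Σz² = 3587, Σwz = 1800
nΣwz − ΣwΣz = 7200 − 7488 = -288
nΣw² − (Σw)² = 4408 − 4096 = 312; nΣz² − (Σz)² = 14348 − 13689 = 659
r = -288 / √(312 × 659) = -288 / 453.4402 ≈ -0.6351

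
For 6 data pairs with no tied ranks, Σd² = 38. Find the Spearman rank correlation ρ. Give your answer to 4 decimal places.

-0.0857

ρ = 1 − 6Σd² / [n(n²−1)] = 1 − 6×38 / (6×35)
  = 1 − 228/210 = 1 − 1.08571 ≈ -0.0857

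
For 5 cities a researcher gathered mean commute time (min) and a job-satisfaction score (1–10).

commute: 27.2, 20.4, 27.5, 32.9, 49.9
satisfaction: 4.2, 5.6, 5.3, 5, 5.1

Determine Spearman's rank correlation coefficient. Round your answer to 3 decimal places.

Rank commute: 2, 1, 3, 4, 5
Rank satisfaction: 1, 5, 4, 2, 3
d = rank(commute) − rank(satisfaction): 1, -4, -1, 2, 2; Σd² = 26
ρ = 1 − 6Σd² / [n(n²−1)] = 1 − 6×26 / (5×24) = 1 − 156/120 ≈ -0.300

-0.300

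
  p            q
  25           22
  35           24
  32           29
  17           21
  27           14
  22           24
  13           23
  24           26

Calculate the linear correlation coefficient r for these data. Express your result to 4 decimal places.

n = 8, Σp = 195, Σq = 183, Σp² = 5121, Σq² = 4319, Σpq = 4504
nΣpq − ΣpΣq = 36032 − 35685 = 347
nΣp² − (Σp)² = 40968 − 38025 = 2943; nΣq² − (Σq)² = 34552 − 33489 = 1063
r = 347 / √(2943 × 1063) = 347 / 1768.7309 ≈ 0.1962

0.1962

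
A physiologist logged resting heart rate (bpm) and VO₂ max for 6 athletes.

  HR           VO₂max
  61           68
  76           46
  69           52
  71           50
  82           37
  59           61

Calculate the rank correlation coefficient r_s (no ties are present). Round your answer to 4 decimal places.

-0.9429

Rank HR: 2, 5, 3, 4, 6, 1
Rank VO₂max: 6, 2, 4, 3, 1, 5
d = rank(HR) − rank(VO₂max): -4, 3, -1, 1, 5, -4; Σd² = 68
ρ = 1 − 6Σd² / [n(n²−1)] = 1 − 6×68 / (6×35) = 1 − 408/210 ≈ -0.9429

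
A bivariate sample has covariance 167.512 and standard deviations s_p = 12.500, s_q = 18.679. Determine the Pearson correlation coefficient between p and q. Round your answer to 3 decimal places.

0.717

r = Cov(p,q) / (s_p · s_q) = 167.512 / (12.500 × 18.679)
  = 167.512 / 233.4875 ≈ 0.717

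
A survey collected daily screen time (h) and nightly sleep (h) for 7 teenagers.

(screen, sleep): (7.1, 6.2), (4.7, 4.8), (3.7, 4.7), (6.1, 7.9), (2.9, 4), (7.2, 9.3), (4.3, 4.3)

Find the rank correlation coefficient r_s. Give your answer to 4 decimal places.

0.9286

Rank screen: 6, 4, 2, 5, 1, 7, 3
Rank sleep: 5, 4, 3, 6, 1, 7, 2
d = rank(screen) − rank(sleep): 1, 0, -1, -1, 0, 0, 1; Σd² = 4
ρ = 1 − 6Σd² / [n(n²−1)] = 1 − 6×4 / (7×48) = 1 − 24/336 ≈ 0.9286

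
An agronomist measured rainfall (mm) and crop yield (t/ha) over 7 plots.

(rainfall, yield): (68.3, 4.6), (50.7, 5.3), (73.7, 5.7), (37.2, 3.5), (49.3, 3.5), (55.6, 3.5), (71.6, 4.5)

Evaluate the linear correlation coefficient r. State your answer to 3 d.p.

0.620

n = 7, Σx = 406.4, Σy = 30.6, Σx² = 24699.32, Σy² = 138.74, Σxy = 1822.53
nΣxy − ΣxΣy = 12757.71 − 12435.84 = 321.87
nΣx² − (Σx)² = 172895.24 − 165160.96 = 7734.28; nΣy² − (Σy)² = 971.18 − 936.36 = 34.82
r = 321.87 / √(7734.28 × 34.82) = 321.87 / 518.9486 ≈ 0.620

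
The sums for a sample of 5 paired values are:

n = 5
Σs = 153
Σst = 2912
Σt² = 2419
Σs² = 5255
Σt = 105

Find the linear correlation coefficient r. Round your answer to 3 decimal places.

r = (nΣst − ΣsΣt) / √[(nΣs² − (Σs)²)(nΣt² − (Σt)²)]
Numerator: 5×2912 − 153×105 = -1505
Denominator: √[(26275 − 23409)(12095 − 11025)] = √[2866 × 1070] = 1751.1767
r = -1505 / 1751.1767 ≈ -0.859

-0.859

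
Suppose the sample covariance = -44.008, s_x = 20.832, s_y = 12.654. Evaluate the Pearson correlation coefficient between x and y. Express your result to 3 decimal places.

-0.167

r = Cov(x,y) / (s_x · s_y) = -44.008 / (20.832 × 12.654)
  = -44.008 / 263.6081 ≈ -0.167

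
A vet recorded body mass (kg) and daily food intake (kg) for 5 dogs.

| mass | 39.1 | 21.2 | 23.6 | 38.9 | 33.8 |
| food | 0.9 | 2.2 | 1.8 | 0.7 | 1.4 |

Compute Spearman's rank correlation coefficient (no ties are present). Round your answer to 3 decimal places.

Rank mass: 5, 1, 2, 4, 3
Rank food: 2, 5, 4, 1, 3
d = rank(mass) − rank(food): 3, -4, -2, 3, 0; Σd² = 38
ρ = 1 − 6Σd² / [n(n²−1)] = 1 − 6×38 / (5×24) = 1 − 228/120 ≈ -0.900

-0.900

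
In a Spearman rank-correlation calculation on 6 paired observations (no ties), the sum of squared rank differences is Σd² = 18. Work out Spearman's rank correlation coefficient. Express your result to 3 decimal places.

ρ = 1 − 6Σd² / [n(n²−1)] = 1 − 6×18 / (6×35)
  = 1 − 108/210 = 1 − 0.5143 ≈ 0.486

0.486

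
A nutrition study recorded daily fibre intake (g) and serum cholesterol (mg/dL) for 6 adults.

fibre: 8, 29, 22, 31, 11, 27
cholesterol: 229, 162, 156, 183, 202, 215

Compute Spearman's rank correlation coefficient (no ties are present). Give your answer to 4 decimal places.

Rank fibre: 1, 5, 3, 6, 2, 4
Rank cholesterol: 6, 2, 1, 3, 4, 5
d = rank(fibre) − rank(cholesterol): -5, 3, 2, 3, -2, -1; Σd² = 52
ρ = 1 − 6Σd² / [n(n²−1)] = 1 − 6×52 / (6×35) = 1 − 312/210 ≈ -0.4857

-0.4857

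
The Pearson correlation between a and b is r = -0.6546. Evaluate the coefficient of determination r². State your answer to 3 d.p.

r² = (-0.6546)² = 0.429

0.429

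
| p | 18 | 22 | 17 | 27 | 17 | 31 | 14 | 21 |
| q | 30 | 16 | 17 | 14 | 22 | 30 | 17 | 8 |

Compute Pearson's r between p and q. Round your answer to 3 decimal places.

0.177

n = 8, Σp = 167, Σq = 154, Σp² = 3713, Σq² = 3378, Σpq = 3269
nΣpq − ΣpΣq = 26152 − 25718 = 434
nΣp² − (Σp)² = 29704 − 27889 = 1815; nΣq² − (Σq)² = 27024 − 23716 = 3308
r = 434 / √(1815 × 3308) = 434 / 2450.3102 ≈ 0.177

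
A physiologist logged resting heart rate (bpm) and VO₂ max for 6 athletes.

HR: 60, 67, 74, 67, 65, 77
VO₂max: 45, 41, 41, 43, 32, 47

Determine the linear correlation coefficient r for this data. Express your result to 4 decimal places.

0.2857

n = 6, Σx = 410, Σy = 249, Σx² = 28208, Σy² = 10469, Σxy = 17061
nΣxy − ΣxΣy = 102366 − 102090 = 276
nΣx² − (Σx)² = 169248 − 168100 = 1148; nΣy² − (Σy)² = 62814 − 62001 = 813
r = 276 / √(1148 × 813) = 276 / 966.0870 ≈ 0.2857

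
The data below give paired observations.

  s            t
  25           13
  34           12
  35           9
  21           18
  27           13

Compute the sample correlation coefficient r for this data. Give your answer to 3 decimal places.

-0.890

n = 5, Σs = 142, Σt = 65, Σs² = 4176, Σt² = 887, Σst = 1777
nΣst − ΣsΣt = 8885 − 9230 = -345
nΣs² − (Σs)² = 20880 − 20164 = 716; nΣt² − (Σt)² = 4435 − 4225 = 210
r = -345 / √(716 × 210) = -345 / 387.7628 ≈ -0.890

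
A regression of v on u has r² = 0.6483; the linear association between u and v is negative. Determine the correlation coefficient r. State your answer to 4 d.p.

|r| = √0.6483 = 0.8052
The association is negative, so r = −0.8052.

-0.8052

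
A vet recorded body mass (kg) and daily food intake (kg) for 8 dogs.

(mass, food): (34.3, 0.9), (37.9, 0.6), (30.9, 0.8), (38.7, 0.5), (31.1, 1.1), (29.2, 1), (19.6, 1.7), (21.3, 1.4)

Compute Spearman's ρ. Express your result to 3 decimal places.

-0.881

Rank mass: 6, 7, 4, 8, 5, 3, 1, 2
Rank food: 4, 2, 3, 1, 6, 5, 8, 7
d = rank(mass) − rank(food): 2, 5, 1, 7, -1, -2, -7, -5; Σd² = 158
ρ = 1 − 6Σd² / [n(n²−1)] = 1 − 6×158 / (8×63) = 1 − 948/504 ≈ -0.881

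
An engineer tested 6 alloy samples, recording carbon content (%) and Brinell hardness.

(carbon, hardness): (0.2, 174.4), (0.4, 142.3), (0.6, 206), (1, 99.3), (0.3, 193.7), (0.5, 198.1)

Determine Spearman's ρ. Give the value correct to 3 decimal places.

-0.029

Rank carbon: 1, 3, 5, 6, 2, 4
Rank hardness: 3, 2, 6, 1, 4, 5
d = rank(carbon) − rank(hardness): -2, 1, -1, 5, -2, -1; Σd² = 36
ρ = 1 − 6Σd² / [n(n²−1)] = 1 − 6×36 / (6×35) = 1 − 216/210 ≈ -0.029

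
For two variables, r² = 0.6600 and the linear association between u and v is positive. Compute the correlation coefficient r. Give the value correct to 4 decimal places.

0.8124

|r| = √0.6600 = 0.8124
The association is positive, so r = 0.8124.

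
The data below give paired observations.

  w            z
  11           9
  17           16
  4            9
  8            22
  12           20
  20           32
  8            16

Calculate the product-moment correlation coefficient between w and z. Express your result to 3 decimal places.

n = 7, Σw = 80, Σz = 124, Σw² = 1098, Σz² = 2582, Σwz = 1591
nΣwz − ΣwΣz = 11137 − 9920 = 1217
nΣw² − (Σw)² = 7686 − 6400 = 1286; nΣz² − (Σz)² = 18074 − 15376 = 2698
r = 1217 / √(1286 × 2698) = 1217 / 1862.6937 ≈ 0.653

0.653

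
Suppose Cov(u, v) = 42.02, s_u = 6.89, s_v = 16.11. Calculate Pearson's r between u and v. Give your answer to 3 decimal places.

0.379

r = Cov(u,v) / (s_u · s_v) = 42.02 / (6.89 × 16.11)
  = 42.02 / 110.9979 ≈ 0.379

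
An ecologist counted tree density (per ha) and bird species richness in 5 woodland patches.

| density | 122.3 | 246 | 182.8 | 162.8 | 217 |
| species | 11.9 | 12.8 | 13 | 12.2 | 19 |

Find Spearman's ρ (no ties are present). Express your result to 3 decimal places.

0.700

Rank density: 1, 5, 3, 2, 4
Rank species: 1, 3, 4, 2, 5
d = rank(density) − rank(species): 0, 2, -1, 0, -1; Σd² = 6
ρ = 1 − 6Σd² / [n(n²−1)] = 1 − 6×6 / (5×24) = 1 − 36/120 ≈ 0.700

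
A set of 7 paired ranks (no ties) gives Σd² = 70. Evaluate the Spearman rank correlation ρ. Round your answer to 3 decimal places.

-0.250

ρ = 1 − 6Σd² / [n(n²−1)] = 1 − 6×70 / (7×48)
  = 1 − 420/336 = 1 − 1.2500 ≈ -0.250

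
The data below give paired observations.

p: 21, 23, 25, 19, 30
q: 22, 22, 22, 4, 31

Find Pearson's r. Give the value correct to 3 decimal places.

n = 5, Σp = 118, Σq = 101, Σp² = 2856, Σq² = 2429, Σpq = 2524
nΣpq − ΣpΣq = 12620 − 11918 = 702
nΣp² − (Σp)² = 14280 − 13924 = 356; nΣq² − (Σq)² = 12145 − 10201 = 1944
r = 702 / √(356 × 1944) = 702 / 831.9038 ≈ 0.844

0.844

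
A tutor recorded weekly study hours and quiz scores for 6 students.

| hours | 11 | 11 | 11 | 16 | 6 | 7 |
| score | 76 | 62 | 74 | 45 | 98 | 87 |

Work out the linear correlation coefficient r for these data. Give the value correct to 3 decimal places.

-0.961

n = 6, Σx = 62, Σy = 442, Σx² = 704, Σy² = 34294, Σxy = 4249
nΣxy − ΣxΣy = 25494 − 27404 = -1910
nΣx² − (Σx)² = 4224 − 3844 = 380; nΣy² − (Σy)² = 205764 − 195364 = 10400
r = -1910 / √(380 × 10400) = -1910 / 1987.9638 ≈ -0.961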